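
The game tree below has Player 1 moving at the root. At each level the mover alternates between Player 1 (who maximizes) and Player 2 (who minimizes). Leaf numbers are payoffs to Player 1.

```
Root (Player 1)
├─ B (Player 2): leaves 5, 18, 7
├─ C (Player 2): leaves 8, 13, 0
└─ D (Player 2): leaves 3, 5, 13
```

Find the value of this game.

5

B (Player 2): min(5, 18, 7) = 5
C (Player 2): min(8, 13, 0) = 0
D (Player 2): min(3, 5, 13) = 3
Root (Player 1): max(5, 0, 3) = 5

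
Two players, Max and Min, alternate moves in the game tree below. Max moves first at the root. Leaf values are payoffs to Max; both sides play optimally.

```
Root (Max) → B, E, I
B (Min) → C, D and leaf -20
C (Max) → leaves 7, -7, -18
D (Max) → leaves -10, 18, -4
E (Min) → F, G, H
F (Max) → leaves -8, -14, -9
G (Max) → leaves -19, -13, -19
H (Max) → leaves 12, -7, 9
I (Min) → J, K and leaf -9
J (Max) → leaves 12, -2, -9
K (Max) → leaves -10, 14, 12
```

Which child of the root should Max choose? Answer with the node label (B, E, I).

C (Max): max(7, -7, -18) = 7
D (Max): max(-10, 18, -4) = 18
B (Min): min(7, 18, -20) = -20
F (Max): max(-8, -14, -9) = -8
G (Max): max(-19, -13, -19) = -13
H (Max): max(12, -7, 9) = 12
E (Min): min(-8, -13, 12) = -13
J (Max): max(12, -2, -9) = 12
K (Max): max(-10, 14, 12) = 14
I (Min): min(12, 14, -9) = -9
Root (Max): max(-20, -13, -9) = -9
Max picks the child with the highest value: I (value -9).

I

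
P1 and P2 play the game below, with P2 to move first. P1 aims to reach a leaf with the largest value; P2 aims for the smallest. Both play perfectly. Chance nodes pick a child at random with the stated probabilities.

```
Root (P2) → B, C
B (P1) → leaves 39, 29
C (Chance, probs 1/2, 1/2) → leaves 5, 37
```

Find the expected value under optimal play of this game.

B (P1): max(39, 29) = 39
C (Chance): 1/2·5 + 1/2·37 = 21
Root (P2): min(39, 21) = 21

21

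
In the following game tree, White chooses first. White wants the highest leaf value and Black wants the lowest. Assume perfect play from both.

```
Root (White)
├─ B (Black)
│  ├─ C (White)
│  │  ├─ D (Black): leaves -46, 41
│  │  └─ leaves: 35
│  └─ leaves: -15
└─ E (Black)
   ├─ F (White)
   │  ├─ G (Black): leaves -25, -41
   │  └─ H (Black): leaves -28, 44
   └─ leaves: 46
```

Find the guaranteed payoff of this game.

D (Black): min(-46, 41) = -46
C (White): max(-46, 35) = 35
B (Black): min(35, -15) = -15
G (Black): min(-25, -41) = -41
H (Black): min(-28, 44) = -28
F (White): max(-41, -28) = -28
E (Black): min(-28, 46) = -28
Root (White): max(-15, -28) = -15

-15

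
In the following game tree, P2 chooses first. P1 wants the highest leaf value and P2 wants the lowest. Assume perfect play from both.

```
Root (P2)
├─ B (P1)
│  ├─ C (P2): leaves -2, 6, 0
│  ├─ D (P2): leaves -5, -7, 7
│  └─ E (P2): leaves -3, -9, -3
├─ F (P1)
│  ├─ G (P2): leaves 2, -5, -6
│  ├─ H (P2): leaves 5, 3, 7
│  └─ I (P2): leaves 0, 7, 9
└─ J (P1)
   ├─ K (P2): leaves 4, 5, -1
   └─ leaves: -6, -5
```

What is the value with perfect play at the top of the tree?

-2

C (P2): min(-2, 6, 0) = -2
D (P2): min(-5, -7, 7) = -7
E (P2): min(-3, -9, -3) = -9
B (P1): max(-2, -7, -9) = -2
G (P2): min(2, -5, -6) = -6
H (P2): min(5, 3, 7) = 3
I (P2): min(0, 7, 9) = 0
F (P1): max(-6, 3, 0) = 3
K (P2): min(4, 5, -1) = -1
J (P1): max(-1, -6, -5) = -1
Root (P2): min(-2, 3, -1) = -2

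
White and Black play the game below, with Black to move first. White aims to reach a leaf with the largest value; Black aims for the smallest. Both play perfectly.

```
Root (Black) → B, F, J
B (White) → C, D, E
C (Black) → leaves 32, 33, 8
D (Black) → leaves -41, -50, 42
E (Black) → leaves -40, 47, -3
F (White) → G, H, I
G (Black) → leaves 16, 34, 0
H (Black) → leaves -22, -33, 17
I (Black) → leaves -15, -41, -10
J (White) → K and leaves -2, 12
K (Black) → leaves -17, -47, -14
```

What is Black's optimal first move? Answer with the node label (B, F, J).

C (Black): min(32, 33, 8) = 8
D (Black): min(-41, -50, 42) = -50
E (Black): min(-40, 47, -3) = -40
B (White): max(8, -50, -40) = 8
G (Black): min(16, 34, 0) = 0
H (Black): min(-22, -33, 17) = -33
I (Black): min(-15, -41, -10) = -41
F (White): max(0, -33, -41) = 0
K (Black): min(-17, -47, -14) = -47
J (White): max(-47, -2, 12) = 12
Root (Black): min(8, 0, 12) = 0
Black picks the child with the lowest value: F (value 0).

F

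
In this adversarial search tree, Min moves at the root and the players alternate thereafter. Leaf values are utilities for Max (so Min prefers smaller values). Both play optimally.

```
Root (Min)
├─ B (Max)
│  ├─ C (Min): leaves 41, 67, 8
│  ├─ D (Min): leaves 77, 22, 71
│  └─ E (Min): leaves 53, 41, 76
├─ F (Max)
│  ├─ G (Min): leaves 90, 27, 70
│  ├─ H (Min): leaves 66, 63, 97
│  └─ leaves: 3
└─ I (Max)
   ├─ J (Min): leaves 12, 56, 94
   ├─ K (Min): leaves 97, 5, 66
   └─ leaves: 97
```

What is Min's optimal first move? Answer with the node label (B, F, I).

C (Min): min(41, 67, 8) = 8
D (Min): min(77, 22, 71) = 22
E (Min): min(53, 41, 76) = 41
B (Max): max(8, 22, 41) = 41
G (Min): min(90, 27, 70) = 27
H (Min): min(66, 63, 97) = 63
F (Max): max(27, 63, 3) = 63
J (Min): min(12, 56, 94) = 12
K (Min): min(97, 5, 66) = 5
I (Max): max(12, 5, 97) = 97
Root (Min): min(41, 63, 97) = 41
Min picks the child with the lowest value: B (value 41).

B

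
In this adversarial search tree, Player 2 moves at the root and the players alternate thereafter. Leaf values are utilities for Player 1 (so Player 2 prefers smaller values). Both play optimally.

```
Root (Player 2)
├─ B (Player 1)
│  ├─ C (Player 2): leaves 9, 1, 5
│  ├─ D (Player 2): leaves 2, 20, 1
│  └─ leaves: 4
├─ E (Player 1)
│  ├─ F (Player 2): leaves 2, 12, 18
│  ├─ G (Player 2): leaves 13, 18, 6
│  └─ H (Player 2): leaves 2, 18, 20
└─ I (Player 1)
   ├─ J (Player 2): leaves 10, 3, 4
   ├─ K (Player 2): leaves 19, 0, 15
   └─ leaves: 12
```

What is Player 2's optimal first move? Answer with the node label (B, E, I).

B

C (Player 2): min(9, 1, 5) = 1
D (Player 2): min(2, 20, 1) = 1
B (Player 1): max(1, 1, 4) = 4
F (Player 2): min(2, 12, 18) = 2
G (Player 2): min(13, 18, 6) = 6
H (Player 2): min(2, 18, 20) = 2
E (Player 1): max(2, 6, 2) = 6
J (Player 2): min(10, 3, 4) = 3
K (Player 2): min(19, 0, 15) = 0
I (Player 1): max(3, 0, 12) = 12
Root (Player 2): min(4, 6, 12) = 4
Player 2 picks the child with the lowest value: B (value 4).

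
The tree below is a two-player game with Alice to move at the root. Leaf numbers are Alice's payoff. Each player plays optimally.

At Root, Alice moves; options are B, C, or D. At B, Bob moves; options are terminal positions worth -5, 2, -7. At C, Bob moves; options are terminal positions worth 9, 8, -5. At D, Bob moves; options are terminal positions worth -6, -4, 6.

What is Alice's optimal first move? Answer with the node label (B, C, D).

C

B (Bob): min(-5, 2, -7) = -7
C (Bob): min(9, 8, -5) = -5
D (Bob): min(-6, -4, 6) = -6
Root (Alice): max(-7, -5, -6) = -5
Alice picks the child with the highest value: C (value -5).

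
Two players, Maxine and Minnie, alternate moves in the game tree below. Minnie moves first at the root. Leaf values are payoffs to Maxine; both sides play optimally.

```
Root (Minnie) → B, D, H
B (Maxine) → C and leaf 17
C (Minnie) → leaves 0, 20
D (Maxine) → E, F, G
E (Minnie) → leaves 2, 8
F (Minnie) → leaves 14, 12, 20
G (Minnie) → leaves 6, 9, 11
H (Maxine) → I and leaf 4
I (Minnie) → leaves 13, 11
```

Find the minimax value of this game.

11

C (Minnie): min(0, 20) = 0
B (Maxine): max(0, 17) = 17
E (Minnie): min(2, 8) = 2
F (Minnie): min(14, 12, 20) = 12
G (Minnie): min(6, 9, 11) = 6
D (Maxine): max(2, 12, 6) = 12
I (Minnie): min(13, 11) = 11
H (Maxine): max(11, 4) = 11
Root (Minnie): min(17, 12, 11) = 11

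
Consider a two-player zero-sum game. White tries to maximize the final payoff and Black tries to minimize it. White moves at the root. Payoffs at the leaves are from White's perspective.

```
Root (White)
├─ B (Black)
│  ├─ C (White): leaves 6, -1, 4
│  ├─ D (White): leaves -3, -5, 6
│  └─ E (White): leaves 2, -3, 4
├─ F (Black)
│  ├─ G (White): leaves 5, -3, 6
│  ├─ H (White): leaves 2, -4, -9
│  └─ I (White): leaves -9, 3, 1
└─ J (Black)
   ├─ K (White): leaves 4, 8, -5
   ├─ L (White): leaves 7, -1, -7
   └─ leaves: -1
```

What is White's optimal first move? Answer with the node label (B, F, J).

C (White): max(6, -1, 4) = 6
D (White): max(-3, -5, 6) = 6
E (White): max(2, -3, 4) = 4
B (Black): min(6, 6, 4) = 4
G (White): max(5, -3, 6) = 6
H (White): max(2, -4, -9) = 2
I (White): max(-9, 3, 1) = 3
F (Black): min(6, 2, 3) = 2
K (White): max(4, 8, -5) = 8
L (White): max(7, -1, -7) = 7
J (Black): min(8, 7, -1) = -1
Root (White): max(4, 2, -1) = 4
White picks the child with the highest value: B (value 4).

B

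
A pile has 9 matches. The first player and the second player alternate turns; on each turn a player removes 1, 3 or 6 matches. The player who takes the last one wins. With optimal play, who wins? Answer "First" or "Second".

Second

Positions where the player to move wins (W) vs loses (L):
i:   0  1  2  3  4  5  6  7  8  9
     L  W  L  W  L  W  W  W  W  L
Position 9 is L, so the second player wins.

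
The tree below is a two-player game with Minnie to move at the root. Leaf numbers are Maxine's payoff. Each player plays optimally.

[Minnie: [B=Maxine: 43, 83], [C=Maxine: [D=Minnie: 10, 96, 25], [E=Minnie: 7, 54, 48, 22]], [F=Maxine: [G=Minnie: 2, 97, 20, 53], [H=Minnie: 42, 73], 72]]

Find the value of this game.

B (Maxine): max(43, 83) = 83
D (Minnie): min(10, 96, 25) = 10
E (Minnie): min(7, 54, 48, 22) = 7
C (Maxine): max(10, 7) = 10
G (Minnie): min(2, 97, 20, 53) = 2
H (Minnie): min(42, 73) = 42
F (Maxine): max(2, 42, 72) = 72
Root (Minnie): min(83, 10, 72) = 10

10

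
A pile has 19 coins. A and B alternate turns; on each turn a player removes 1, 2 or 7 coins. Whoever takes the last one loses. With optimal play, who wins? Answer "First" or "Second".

Second

W/L table (W = player to move can force a win):
i:   0  1  2  3  4  5  6  7  8  9 10 11 12 13 14 15 16 17 18 19
     W  L  W  W  L  W  W  L  W  W  L  W  W  L  W  W  L  W  W  L
Position 19 is L, so the second player wins.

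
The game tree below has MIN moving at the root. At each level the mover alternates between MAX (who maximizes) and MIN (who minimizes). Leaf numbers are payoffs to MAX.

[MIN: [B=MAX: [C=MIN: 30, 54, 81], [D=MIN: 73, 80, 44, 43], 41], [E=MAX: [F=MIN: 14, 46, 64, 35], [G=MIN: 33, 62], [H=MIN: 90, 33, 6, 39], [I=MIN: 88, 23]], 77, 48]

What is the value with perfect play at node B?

43

C: min(30, 54, 81) = 30
D: min(73, 80, 44, 43) = 43
B: max(30, 43, 41) = 43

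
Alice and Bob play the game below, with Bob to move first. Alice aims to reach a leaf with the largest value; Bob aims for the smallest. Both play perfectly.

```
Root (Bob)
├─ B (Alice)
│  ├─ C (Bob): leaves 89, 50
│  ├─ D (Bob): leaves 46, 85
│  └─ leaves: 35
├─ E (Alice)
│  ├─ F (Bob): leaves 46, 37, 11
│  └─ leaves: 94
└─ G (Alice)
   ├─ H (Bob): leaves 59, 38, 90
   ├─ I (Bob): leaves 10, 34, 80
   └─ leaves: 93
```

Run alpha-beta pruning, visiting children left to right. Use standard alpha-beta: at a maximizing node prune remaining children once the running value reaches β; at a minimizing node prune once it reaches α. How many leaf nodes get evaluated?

13

C [α=-∞,β=+∞]: v=50
D [α=50,β=+∞]: v=46 after child 1 ≤ α → α-cutoff, skip 1
B [α=-∞,β=+∞]: v=50
F [α=-∞,β=50]: v=11
E [α=-∞,β=50]: v=94
H [α=-∞,β=50]: v=38
I [α=38,β=50]: v=10 after child 1 ≤ α → α-cutoff, skip 2
G [α=-∞,β=50]: v=93
Root [α=-∞,β=+∞]: v=50
Leaves evaluated: 13 of 16.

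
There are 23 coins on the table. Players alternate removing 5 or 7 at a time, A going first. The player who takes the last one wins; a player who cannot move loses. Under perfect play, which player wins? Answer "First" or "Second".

First

W/L table (W = player to move can force a win):
i:   0  1  2  3  4  5  6  7  8  9 10 11 12 13 14 15 16 17 18 19 20 21 22 23
     L  L  L  L  L  W  W  W  W  W  W  W  L  L  L  L  L  W  W  W  W  W  W  W
Position 23 is W, so the first player wins.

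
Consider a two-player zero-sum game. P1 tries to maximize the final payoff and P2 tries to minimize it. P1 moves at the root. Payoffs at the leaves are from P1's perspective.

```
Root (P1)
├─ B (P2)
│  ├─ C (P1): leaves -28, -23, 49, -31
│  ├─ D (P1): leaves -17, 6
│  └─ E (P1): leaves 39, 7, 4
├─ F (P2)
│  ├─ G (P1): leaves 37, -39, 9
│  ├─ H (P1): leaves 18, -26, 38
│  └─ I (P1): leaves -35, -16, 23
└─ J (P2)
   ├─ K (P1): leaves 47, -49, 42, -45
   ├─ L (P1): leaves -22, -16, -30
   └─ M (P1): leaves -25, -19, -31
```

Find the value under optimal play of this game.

23

C (P1): max(-28, -23, 49, -31) = 49
D (P1): max(-17, 6) = 6
E (P1): max(39, 7, 4) = 39
B (P2): min(49, 6, 39) = 6
G (P1): max(37, -39, 9) = 37
H (P1): max(18, -26, 38) = 38
I (P1): max(-35, -16, 23) = 23
F (P2): min(37, 38, 23) = 23
K (P1): max(47, -49, 42, -45) = 47
L (P1): max(-22, -16, -30) = -16
M (P1): max(-25, -19, -31) = -19
J (P2): min(47, -16, -19) = -19
Root (P1): max(6, 23, -19) = 23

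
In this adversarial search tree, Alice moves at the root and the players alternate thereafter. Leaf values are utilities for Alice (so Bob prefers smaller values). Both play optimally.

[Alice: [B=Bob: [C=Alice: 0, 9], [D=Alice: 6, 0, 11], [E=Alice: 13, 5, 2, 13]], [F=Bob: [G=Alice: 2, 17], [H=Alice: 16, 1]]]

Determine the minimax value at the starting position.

16

C (Alice): max(0, 9) = 9
D (Alice): max(6, 0, 11) = 11
E (Alice): max(13, 5, 2, 13) = 13
B (Bob): min(9, 11, 13) = 9
G (Alice): max(2, 17) = 17
H (Alice): max(16, 1) = 16
F (Bob): min(17, 16) = 16
Root (Alice): max(9, 16) = 16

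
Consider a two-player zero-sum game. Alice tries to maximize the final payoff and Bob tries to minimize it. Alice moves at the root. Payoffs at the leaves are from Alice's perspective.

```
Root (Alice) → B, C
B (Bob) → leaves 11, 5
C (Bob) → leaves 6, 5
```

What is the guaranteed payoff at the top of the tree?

5

B (Bob): min(11, 5) = 5
C (Bob): min(6, 5) = 5
Root (Alice): max(5, 5) = 5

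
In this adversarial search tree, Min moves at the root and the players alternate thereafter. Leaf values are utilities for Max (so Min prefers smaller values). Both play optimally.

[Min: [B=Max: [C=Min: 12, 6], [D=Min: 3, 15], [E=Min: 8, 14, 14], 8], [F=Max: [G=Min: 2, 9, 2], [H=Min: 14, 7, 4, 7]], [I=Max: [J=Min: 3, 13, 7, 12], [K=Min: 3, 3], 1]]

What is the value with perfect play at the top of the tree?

C (Min): min(12, 6) = 6
D (Min): min(3, 15) = 3
E (Min): min(8, 14, 14) = 8
B (Max): max(6, 3, 8, 8) = 8
G (Min): min(2, 9, 2) = 2
H (Min): min(14, 7, 4, 7) = 4
F (Max): max(2, 4) = 4
J (Min): min(3, 13, 7, 12) = 3
K (Min): min(3, 3) = 3
I (Max): max(3, 3, 1) = 3
Root (Min): min(8, 4, 3) = 3

3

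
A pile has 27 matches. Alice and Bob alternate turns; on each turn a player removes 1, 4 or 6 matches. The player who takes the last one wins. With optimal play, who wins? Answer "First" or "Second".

Second

Compute winning (W) and losing (L) positions by backward induction:
i:   0  1  2  3  4  5  6  7  8  9 10 11 12 13 14 15 16 17 18 19 20 21 22 23 24 25 26 27
     L  W  L  W  W  L  W  L  W  W  L  W  L  W  W  L  W  L  W  W  L  W  L  W  W  L  W  L
Position 27 is L, so the second player wins.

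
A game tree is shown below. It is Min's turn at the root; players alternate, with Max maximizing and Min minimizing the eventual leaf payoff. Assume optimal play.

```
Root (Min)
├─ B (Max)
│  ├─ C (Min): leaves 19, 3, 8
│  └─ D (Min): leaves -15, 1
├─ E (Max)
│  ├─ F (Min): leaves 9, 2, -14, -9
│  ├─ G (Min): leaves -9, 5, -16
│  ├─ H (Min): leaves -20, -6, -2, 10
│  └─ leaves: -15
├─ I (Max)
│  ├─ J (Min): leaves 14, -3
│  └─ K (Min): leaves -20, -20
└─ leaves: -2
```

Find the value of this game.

-14

C (Min): min(19, 3, 8) = 3
D (Min): min(-15, 1) = -15
B (Max): max(3, -15) = 3
F (Min): min(9, 2, -14, -9) = -14
G (Min): min(-9, 5, -16) = -16
H (Min): min(-20, -6, -2, 10) = -20
E (Max): max(-14, -16, -20, -15) = -14
J (Min): min(14, -3) = -3
K (Min): min(-20, -20) = -20
I (Max): max(-3, -20) = -3
Root (Min): min(3, -14, -3, -2) = -14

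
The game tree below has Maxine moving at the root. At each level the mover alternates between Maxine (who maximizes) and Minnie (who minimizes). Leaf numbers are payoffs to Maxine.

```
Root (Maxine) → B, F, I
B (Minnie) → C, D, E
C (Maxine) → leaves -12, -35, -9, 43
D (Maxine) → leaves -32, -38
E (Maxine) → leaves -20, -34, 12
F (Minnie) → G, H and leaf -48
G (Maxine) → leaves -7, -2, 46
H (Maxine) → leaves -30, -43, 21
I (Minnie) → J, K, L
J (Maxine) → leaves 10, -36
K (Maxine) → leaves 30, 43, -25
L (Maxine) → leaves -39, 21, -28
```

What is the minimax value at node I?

J: max(10, -36) = 10
K: max(30, 43, -25) = 43
L: max(-39, 21, -28) = 21
I: min(10, 43, 21) = 10

10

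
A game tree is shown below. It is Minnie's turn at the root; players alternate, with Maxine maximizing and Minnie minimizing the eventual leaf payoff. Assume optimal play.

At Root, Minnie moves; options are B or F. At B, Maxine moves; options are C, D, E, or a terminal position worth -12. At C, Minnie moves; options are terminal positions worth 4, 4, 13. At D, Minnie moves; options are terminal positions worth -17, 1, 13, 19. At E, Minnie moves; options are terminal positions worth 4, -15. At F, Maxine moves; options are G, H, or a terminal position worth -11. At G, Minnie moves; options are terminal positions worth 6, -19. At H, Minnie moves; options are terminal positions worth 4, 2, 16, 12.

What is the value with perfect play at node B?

C: min(4, 4, 13) = 4
D: min(-17, 1, 13, 19) = -17
E: min(4, -15) = -15
B: max(4, -17, -15, -12) = 4

4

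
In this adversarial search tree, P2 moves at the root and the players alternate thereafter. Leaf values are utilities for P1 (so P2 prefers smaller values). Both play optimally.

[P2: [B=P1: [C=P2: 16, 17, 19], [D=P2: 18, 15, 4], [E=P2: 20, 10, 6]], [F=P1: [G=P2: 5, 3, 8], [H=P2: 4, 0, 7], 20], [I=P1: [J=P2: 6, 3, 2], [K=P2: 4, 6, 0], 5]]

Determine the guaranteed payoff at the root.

5

C (P2): min(16, 17, 19) = 16
D (P2): min(18, 15, 4) = 4
E (P2): min(20, 10, 6) = 6
B (P1): max(16, 4, 6) = 16
G (P2): min(5, 3, 8) = 3
H (P2): min(4, 0, 7) = 0
F (P1): max(3, 0, 20) = 20
J (P2): min(6, 3, 2) = 2
K (P2): min(4, 6, 0) = 0
I (P1): max(2, 0, 5) = 5
Root (P2): min(16, 20, 5) = 5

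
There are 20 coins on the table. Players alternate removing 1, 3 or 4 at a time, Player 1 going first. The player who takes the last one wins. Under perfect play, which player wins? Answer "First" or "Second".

First

i:   0  1  2  3  4  5  6  7  8  9 10 11 12 13 14 15 16 17 18 19 20
     L  W  L  W  W  W  W  L  W  L  W  W  W  W  L  W  L  W  W  W  W
Position 20 is W, so the first player wins.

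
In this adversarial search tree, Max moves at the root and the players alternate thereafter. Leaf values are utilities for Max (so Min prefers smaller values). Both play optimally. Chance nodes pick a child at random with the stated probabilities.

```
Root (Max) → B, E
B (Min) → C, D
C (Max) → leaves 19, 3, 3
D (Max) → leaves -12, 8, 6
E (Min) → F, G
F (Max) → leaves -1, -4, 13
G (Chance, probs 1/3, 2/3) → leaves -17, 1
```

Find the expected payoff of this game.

C (Max): max(19, 3, 3) = 19
D (Max): max(-12, 8, 6) = 8
B (Min): min(19, 8) = 8
F (Max): max(-1, -4, 13) = 13
G (Chance): 1/3·-17 + 2/3·1 = -5
E (Min): min(13, -5) = -5
Root (Max): max(8, -5) = 8

8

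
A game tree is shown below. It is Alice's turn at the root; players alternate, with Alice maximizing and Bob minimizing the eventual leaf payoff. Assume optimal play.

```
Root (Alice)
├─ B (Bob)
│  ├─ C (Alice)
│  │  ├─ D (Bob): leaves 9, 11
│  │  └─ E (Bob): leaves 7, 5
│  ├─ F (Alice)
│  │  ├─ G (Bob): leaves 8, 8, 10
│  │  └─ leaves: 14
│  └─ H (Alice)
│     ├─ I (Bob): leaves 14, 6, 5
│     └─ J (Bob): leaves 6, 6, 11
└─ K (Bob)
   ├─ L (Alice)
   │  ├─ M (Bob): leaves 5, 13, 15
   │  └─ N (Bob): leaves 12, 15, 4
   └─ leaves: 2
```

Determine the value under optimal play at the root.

D (Bob): min(9, 11) = 9
E (Bob): min(7, 5) = 5
C (Alice): max(9, 5) = 9
G (Bob): min(8, 8, 10) = 8
F (Alice): max(8, 14) = 14
I (Bob): min(14, 6, 5) = 5
J (Bob): min(6, 6, 11) = 6
H (Alice): max(5, 6) = 6
B (Bob): min(9, 14, 6) = 6
M (Bob): min(5, 13, 15) = 5
N (Bob): min(12, 15, 4) = 4
L (Alice): max(5, 4) = 5
K (Bob): min(5, 2) = 2
Root (Alice): max(6, 2) = 6

6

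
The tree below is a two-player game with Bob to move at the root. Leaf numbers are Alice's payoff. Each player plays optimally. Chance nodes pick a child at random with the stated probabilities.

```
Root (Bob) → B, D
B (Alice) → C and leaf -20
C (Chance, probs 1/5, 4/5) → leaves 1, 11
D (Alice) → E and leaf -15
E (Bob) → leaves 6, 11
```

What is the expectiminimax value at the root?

C (Chance): 1/5·1 + 4/5·11 = 9
B (Alice): max(9, -20) = 9
E (Bob): min(6, 11) = 6
D (Alice): max(6, -15) = 6
Root (Bob): min(9, 6) = 6

6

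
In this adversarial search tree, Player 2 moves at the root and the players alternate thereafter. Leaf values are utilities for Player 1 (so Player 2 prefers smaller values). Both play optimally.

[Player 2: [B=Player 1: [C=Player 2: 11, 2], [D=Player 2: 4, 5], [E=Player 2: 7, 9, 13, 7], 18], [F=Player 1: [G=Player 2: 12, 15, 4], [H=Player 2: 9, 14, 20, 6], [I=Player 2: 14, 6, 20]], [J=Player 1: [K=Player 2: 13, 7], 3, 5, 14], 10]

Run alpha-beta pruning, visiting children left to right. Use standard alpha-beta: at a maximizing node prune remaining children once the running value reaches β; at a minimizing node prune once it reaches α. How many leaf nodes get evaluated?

21

C [α=-∞,β=+∞]: v=2
D [α=2,β=+∞]: v=4
E [α=4,β=+∞]: v=7
B [α=-∞,β=+∞]: v=18
G [α=-∞,β=18]: v=4
H [α=4,β=18]: v=6
I [α=6,β=18]: v=6 after child 2 ≤ α → α-cutoff, skip 1
F [α=-∞,β=18]: v=6
K [α=-∞,β=6]: v=7
J [α=-∞,β=6]: v=7 after child 1 ≥ β → β-cutoff, skip 3
Root [α=-∞,β=+∞]: v=6
Leaves evaluated: 21 of 25.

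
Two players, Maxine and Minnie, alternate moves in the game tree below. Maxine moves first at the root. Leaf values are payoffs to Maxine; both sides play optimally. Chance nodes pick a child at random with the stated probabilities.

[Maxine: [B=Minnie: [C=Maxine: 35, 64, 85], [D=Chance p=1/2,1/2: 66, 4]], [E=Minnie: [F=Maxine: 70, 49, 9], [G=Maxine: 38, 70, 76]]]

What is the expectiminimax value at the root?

C (Maxine): max(35, 64, 85) = 85
D (Chance): 1/2·66 + 1/2·4 = 35
B (Minnie): min(85, 35) = 35
F (Maxine): max(70, 49, 9) = 70
G (Maxine): max(38, 70, 76) = 76
E (Minnie): min(70, 76) = 70
Root (Maxine): max(35, 70) = 70

70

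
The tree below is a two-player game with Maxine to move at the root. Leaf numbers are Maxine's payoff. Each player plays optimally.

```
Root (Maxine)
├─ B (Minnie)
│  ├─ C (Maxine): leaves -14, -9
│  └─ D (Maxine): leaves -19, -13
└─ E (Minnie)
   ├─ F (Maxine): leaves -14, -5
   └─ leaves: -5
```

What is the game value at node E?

F: max(-14, -5) = -5
E: min(-5, -5) = -5

-5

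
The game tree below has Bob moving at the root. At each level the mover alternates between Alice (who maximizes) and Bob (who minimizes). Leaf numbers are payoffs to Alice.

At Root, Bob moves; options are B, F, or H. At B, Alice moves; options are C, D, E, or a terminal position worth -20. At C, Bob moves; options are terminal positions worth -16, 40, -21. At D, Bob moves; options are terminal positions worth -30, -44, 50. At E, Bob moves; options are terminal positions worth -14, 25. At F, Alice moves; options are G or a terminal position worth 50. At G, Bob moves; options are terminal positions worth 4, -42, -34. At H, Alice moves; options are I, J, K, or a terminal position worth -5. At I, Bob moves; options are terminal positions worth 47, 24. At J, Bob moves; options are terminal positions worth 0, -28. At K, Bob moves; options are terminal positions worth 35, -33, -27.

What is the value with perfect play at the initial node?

-14

C (Bob): min(-16, 40, -21) = -21
D (Bob): min(-30, -44, 50) = -44
E (Bob): min(-14, 25) = -14
B (Alice): max(-21, -44, -14, -20) = -14
G (Bob): min(4, -42, -34) = -42
F (Alice): max(-42, 50) = 50
I (Bob): min(47, 24) = 24
J (Bob): min(0, -28) = -28
K (Bob): min(35, -33, -27) = -33
H (Alice): max(24, -28, -33, -5) = 24
Root (Bob): min(-14, 50, 24) = -14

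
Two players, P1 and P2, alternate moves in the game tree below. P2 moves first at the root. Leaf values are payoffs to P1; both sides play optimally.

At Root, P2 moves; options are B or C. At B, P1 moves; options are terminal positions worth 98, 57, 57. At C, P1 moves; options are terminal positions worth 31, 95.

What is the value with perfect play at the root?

B (P1): max(98, 57, 57) = 98
C (P1): max(31, 95) = 95
Root (P2): min(98, 95) = 95

95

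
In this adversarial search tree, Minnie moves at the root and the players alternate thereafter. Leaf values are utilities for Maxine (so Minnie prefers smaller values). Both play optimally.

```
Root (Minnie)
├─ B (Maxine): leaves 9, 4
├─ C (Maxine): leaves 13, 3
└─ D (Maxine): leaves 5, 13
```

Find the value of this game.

9

B (Maxine): max(9, 4) = 9
C (Maxine): max(13, 3) = 13
D (Maxine): max(5, 13) = 13
Root (Minnie): min(9, 13, 13) = 9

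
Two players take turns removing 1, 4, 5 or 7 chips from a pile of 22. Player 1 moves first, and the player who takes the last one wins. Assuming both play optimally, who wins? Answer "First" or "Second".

First

Mark each pile size as W (mover wins) or L (mover loses):
i:   0  1  2  3  4  5  6  7  8  9 10 11 12 13 14 15 16 17 18 19 20 21 22
     L  W  L  W  W  W  W  W  L  W  L  W  W  W  W  W  L  W  L  W  W  W  W
Position 22 is W, so the first player wins.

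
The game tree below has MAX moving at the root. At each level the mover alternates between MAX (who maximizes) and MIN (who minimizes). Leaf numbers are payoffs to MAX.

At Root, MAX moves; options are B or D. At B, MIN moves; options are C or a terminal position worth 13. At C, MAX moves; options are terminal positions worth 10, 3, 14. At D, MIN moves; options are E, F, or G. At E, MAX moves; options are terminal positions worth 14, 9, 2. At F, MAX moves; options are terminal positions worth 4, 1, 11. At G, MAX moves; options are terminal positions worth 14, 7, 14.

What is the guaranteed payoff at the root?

C (MAX): max(10, 3, 14) = 14
B (MIN): min(14, 13) = 13
E (MAX): max(14, 9, 2) = 14
F (MAX): max(4, 1, 11) = 11
G (MAX): max(14, 7, 14) = 14
D (MIN): min(14, 11, 14) = 11
Root (MAX): max(13, 11) = 13

13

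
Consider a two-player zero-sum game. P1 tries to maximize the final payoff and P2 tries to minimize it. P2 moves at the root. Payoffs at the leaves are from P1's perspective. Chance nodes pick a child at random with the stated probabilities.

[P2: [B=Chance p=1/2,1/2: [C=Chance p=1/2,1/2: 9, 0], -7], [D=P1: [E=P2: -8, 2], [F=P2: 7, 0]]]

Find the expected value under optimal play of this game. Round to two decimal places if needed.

-1.25

C (Chance): 1/2·9 + 1/2·0 = 4.5
B (Chance): 1/2·4.5 + 1/2·-7 = -1.25
E (P2): min(-8, 2) = -8
F (P2): min(7, 0) = 0
D (P1): max(-8, 0) = 0
Root (P2): min(-1.25, 0) = -1.25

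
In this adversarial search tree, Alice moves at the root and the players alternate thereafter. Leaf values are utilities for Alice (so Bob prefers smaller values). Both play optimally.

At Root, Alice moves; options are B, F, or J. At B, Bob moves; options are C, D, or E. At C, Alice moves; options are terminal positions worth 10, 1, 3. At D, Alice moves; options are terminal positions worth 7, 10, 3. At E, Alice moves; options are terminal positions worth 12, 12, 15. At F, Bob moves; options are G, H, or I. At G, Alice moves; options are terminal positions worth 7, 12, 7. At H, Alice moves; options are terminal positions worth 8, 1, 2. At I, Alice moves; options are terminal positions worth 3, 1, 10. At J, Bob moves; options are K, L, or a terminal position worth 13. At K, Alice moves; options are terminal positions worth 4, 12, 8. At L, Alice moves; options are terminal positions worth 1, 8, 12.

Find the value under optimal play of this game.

12

C (Alice): max(10, 1, 3) = 10
D (Alice): max(7, 10, 3) = 10
E (Alice): max(12, 12, 15) = 15
B (Bob): min(10, 10, 15) = 10
G (Alice): max(7, 12, 7) = 12
H (Alice): max(8, 1, 2) = 8
I (Alice): max(3, 1, 10) = 10
F (Bob): min(12, 8, 10) = 8
K (Alice): max(4, 12, 8) = 12
L (Alice): max(1, 8, 12) = 12
J (Bob): min(12, 12, 13) = 12
Root (Alice): max(10, 8, 12) = 12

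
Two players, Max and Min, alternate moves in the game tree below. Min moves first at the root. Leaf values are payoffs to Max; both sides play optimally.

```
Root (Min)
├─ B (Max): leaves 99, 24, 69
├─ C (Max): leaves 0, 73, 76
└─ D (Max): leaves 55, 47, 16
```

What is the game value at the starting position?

B (Max): max(99, 24, 69) = 99
C (Max): max(0, 73, 76) = 76
D (Max): max(55, 47, 16) = 55
Root (Min): min(99, 76, 55) = 55

55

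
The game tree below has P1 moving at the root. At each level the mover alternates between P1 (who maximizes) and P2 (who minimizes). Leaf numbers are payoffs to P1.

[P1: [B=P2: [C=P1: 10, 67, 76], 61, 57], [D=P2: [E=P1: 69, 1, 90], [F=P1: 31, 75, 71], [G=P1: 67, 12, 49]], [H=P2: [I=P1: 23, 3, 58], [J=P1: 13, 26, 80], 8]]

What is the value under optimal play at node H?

I: max(23, 3, 58) = 58
J: max(13, 26, 80) = 80
H: min(58, 80, 8) = 8

8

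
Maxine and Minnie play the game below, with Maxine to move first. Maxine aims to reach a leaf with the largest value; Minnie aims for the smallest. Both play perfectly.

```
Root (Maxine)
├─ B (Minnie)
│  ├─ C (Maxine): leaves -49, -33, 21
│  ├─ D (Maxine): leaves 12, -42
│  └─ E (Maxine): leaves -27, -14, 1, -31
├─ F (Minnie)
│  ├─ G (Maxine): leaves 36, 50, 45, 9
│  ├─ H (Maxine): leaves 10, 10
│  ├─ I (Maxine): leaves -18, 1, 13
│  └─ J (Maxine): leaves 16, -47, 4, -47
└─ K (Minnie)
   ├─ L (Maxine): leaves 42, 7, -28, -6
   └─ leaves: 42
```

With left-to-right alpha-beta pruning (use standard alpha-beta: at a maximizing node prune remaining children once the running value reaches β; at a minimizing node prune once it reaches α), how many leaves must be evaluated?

24

C [α=-∞,β=+∞]: v=21
D [α=-∞,β=21]: v=12
E [α=-∞,β=12]: v=1
B [α=-∞,β=+∞]: v=1
G [α=1,β=+∞]: v=50
H [α=1,β=50]: v=10
I [α=1,β=10]: v=13
J [α=1,β=10]: v=16 after child 1 ≥ β → β-cutoff, skip 3
F [α=1,β=+∞]: v=10
L [α=10,β=+∞]: v=42
K [α=10,β=+∞]: v=42
Root [α=-∞,β=+∞]: v=42
Leaves evaluated: 24 of 27.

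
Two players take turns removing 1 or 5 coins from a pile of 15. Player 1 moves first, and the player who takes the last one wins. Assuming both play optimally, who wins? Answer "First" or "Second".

First

Compute winning (W) and losing (L) positions by backward induction:
i:   0  1  2  3  4  5  6  7  8  9 10 11 12 13 14 15
     L  W  L  W  L  W  L  W  L  W  L  W  L  W  L  W
Position 15 is W, so the first player wins.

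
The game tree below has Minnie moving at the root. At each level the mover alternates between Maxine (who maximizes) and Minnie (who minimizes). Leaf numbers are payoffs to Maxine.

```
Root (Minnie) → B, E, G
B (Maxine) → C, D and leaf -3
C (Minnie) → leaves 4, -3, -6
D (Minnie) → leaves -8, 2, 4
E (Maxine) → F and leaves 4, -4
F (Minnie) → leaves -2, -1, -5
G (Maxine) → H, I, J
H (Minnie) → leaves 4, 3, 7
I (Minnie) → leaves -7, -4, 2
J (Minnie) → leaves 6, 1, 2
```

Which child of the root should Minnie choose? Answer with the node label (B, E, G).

C (Minnie): min(4, -3, -6) = -6
D (Minnie): min(-8, 2, 4) = -8
B (Maxine): max(-6, -8, -3) = -3
F (Minnie): min(-2, -1, -5) = -5
E (Maxine): max(-5, 4, -4) = 4
H (Minnie): min(4, 3, 7) = 3
I (Minnie): min(-7, -4, 2) = -7
J (Minnie): min(6, 1, 2) = 1
G (Maxine): max(3, -7, 1) = 3
Root (Minnie): min(-3, 4, 3) = -3
Minnie picks the child with the lowest value: B (value -3).

B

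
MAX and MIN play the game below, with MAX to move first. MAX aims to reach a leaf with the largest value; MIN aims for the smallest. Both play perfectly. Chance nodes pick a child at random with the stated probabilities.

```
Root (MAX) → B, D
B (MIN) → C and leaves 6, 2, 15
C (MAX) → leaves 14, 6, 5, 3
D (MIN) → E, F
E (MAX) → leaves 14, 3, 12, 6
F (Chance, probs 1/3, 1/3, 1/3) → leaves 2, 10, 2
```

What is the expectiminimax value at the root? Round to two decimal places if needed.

4.67

C (MAX): max(14, 6, 5, 3) = 14
B (MIN): min(14, 6, 2, 15) = 2
E (MAX): max(14, 3, 12, 6) = 14
F (Chance): 1/3·2 + 1/3·10 + 1/3·2 = 4.67
D (MIN): min(14, 4.67) = 4.67
Root (MAX): max(2, 4.67) = 4.67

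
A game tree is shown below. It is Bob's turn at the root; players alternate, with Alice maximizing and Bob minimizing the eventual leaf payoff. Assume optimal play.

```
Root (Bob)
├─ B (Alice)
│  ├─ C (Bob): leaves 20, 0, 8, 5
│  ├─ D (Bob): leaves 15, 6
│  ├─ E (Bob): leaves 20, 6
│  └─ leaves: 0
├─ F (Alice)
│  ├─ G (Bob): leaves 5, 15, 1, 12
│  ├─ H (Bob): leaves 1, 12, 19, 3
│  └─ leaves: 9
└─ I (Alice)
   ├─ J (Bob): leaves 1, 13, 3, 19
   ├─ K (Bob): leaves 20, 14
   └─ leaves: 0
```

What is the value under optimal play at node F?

G: min(5, 15, 1, 12) = 1
H: min(1, 12, 19, 3) = 1
F: max(1, 1, 9) = 9

9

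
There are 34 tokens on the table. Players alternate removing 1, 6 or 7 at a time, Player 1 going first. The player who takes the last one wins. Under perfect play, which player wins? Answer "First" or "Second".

First

Compute winning (W) and losing (L) positions by backward induction:
i:   0  1  2  3  4  5  6  7  8  9 10 11 12 13 14 15 16 17 18 19 20 21 22 23 24 25 26 27 28 29 30 31 32 33 34
     L  W  L  W  L  W  W  W  W  W  W  W  L  W  L  W  L  W  W  W  W  W  W  W  L  W  L  W  L  W  W  W  W  W  W
Position 34 is W, so the first player wins.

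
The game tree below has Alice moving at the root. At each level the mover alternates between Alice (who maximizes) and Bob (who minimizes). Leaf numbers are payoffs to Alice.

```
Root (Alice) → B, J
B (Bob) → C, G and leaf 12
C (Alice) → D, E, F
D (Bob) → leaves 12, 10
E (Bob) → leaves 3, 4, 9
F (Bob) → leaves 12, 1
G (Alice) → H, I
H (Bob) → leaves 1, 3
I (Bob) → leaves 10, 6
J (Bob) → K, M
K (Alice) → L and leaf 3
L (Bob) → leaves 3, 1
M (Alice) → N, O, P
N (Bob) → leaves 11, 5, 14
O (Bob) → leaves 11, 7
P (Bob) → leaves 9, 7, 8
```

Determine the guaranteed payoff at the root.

D (Bob): min(12, 10) = 10
E (Bob): min(3, 4, 9) = 3
F (Bob): min(12, 1) = 1
C (Alice): max(10, 3, 1) = 10
H (Bob): min(1, 3) = 1
I (Bob): min(10, 6) = 6
G (Alice): max(1, 6) = 6
B (Bob): min(10, 6, 12) = 6
L (Bob): min(3, 1) = 1
K (Alice): max(1, 3) = 3
N (Bob): min(11, 5, 14) = 5
O (Bob): min(11, 7) = 7
P (Bob): min(9, 7, 8) = 7
M (Alice): max(5, 7, 7) = 7
J (Bob): min(3, 7) = 3
Root (Alice): max(6, 3) = 6

6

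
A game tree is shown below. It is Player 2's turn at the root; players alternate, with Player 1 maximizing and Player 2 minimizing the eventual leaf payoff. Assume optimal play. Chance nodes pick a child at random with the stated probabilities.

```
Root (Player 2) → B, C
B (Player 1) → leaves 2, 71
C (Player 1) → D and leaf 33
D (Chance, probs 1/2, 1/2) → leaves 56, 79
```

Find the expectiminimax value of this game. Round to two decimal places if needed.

B (Player 1): max(2, 71) = 71
D (Chance): 1/2·56 + 1/2·79 = 67.5
C (Player 1): max(67.5, 33) = 67.5
Root (Player 2): min(71, 67.5) = 67.5

67.5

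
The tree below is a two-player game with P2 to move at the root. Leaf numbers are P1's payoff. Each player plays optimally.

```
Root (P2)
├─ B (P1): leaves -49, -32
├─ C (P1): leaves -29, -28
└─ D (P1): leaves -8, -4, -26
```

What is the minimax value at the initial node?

-32

B (P1): max(-49, -32) = -32
C (P1): max(-29, -28) = -28
D (P1): max(-8, -4, -26) = -4
Root (P2): min(-32, -28, -4) = -32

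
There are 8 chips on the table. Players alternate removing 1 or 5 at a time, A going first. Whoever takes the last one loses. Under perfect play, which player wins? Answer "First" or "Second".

First

i:   0  1  2  3  4  5  6  7  8
     W  L  W  L  W  L  W  L  W
Position 8 is W, so the first player wins.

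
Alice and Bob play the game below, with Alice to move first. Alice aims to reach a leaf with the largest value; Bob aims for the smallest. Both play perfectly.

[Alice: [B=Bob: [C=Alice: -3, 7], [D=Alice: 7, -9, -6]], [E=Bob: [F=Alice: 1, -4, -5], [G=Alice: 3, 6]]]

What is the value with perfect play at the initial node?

7

C (Alice): max(-3, 7) = 7
D (Alice): max(7, -9, -6) = 7
B (Bob): min(7, 7) = 7
F (Alice): max(1, -4, -5) = 1
G (Alice): max(3, 6) = 6
E (Bob): min(1, 6) = 1
Root (Alice): max(7, 1) = 7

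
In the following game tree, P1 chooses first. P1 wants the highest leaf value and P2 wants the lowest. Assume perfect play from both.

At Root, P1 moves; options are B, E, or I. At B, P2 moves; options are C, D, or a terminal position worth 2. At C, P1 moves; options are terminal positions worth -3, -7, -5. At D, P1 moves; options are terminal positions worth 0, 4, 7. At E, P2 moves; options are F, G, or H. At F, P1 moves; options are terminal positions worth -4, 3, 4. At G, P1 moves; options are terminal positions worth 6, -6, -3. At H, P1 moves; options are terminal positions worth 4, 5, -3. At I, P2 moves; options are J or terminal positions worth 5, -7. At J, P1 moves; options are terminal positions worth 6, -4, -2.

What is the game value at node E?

F: max(-4, 3, 4) = 4
G: max(6, -6, -3) = 6
H: max(4, 5, -3) = 5
E: min(4, 6, 5) = 4

4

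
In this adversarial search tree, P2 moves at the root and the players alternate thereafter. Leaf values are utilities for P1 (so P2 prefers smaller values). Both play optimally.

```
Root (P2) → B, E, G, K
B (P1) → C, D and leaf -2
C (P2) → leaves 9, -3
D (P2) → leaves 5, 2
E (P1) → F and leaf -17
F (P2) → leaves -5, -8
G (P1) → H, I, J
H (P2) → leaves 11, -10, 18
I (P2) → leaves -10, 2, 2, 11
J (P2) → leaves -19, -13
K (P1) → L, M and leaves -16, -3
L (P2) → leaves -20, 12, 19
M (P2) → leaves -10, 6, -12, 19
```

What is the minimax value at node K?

-3

L: min(-20, 12, 19) = -20
M: min(-10, 6, -12, 19) = -12
K: max(-20, -12, -16, -3) = -3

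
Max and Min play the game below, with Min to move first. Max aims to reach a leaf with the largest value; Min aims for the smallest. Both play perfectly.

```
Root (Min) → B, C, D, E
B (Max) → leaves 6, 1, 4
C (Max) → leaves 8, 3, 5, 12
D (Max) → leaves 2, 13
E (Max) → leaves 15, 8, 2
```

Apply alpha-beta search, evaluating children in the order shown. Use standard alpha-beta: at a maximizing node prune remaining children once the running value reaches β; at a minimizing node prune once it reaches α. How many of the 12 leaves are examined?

B [α=-∞,β=+∞]: v=6
C [α=-∞,β=6]: v=8 after child 1 ≥ β → β-cutoff, skip 3
D [α=-∞,β=6]: v=13
E [α=-∞,β=6]: v=15 after child 1 ≥ β → β-cutoff, skip 2
Root [α=-∞,β=+∞]: v=6
Leaves evaluated: 7 of 12.

7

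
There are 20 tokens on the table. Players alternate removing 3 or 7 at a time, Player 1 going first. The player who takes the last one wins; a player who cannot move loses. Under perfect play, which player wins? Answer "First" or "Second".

Second

Compute winning (W) and losing (L) positions by backward induction:
i:   0  1  2  3  4  5  6  7  8  9 10 11 12 13 14 15 16 17 18 19 20
     L  L  L  W  W  W  L  W  W  W  L  L  L  W  W  W  L  W  W  W  L
Position 20 is L, so the second player wins.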